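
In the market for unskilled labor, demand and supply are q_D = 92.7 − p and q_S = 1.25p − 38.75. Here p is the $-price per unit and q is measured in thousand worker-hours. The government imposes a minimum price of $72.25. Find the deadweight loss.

$172.09 thousand

In inverse form: demand p = 92.7 − q, supply p = 31 + 0.8q.
Competitive equilibrium: 92.7 − q = 31 + 0.8q → q* = 34.2778, p* = 58.4222.
At the floor p = 72.25, quantity demanded = (92.7 − 72.25)/1 = 20.45.
Sellers' marginal cost at q' = 20.45: 31 + 0.8·20.45 = 47.36.
Δq = 34.2778 − 20.45 = 13.8278; wedge = 72.25 − 47.36 = 24.89.
Welfare loss = ½ × 13.8278 × 24.89 = $172.09 thousand.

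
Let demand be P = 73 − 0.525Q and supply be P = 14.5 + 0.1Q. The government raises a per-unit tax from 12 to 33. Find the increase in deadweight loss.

756

Competitive equilibrium: 73 − 0.525Q = 14.5 + 0.1Q → Q* = 93.6, P* = 23.86.
For a per-unit tax t: ΔQ = t/0.625, so DWL = ½·t·(t/0.625) = t²/1.25.
At t = 12: DWL = 115.2. At t = 33: DWL = 871.2.
Increase = 871.2 − 115.2 = 756.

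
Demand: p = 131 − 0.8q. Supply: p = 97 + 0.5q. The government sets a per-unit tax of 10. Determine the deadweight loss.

38.46

Competitive equilibrium: 131 − 0.8q = 97 + 0.5q → q* = 26.1538, p* = 110.0769.
With the tax, the buyer price exceeds the seller price by 10: (131 − 0.8q) − (97 + 0.5q) = 10 → q' = 18.4615.
Δq = 26.1538 − 18.4615 = 7.6923; the wedge equals the tax, 10.
Welfare loss = ½ × 7.6923 × 10 = 38.46.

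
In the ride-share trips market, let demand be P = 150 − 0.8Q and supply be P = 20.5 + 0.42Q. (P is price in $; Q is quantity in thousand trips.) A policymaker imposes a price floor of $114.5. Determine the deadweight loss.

$2327.67 thousand

Competitive equilibrium: 150 − 0.8Q = 20.5 + 0.42Q → Q* = 106.1475, P* = 65.082.
At the floor P = 114.5, quantity demanded = (150 − 114.5)/0.8 = 44.375.
Sellers' marginal cost at Q' = 44.375: 20.5 + 0.42·44.375 = 39.1375.
ΔQ = 106.1475 − 44.375 = 61.7725; wedge = 114.5 − 39.1375 = 75.3625.
Welfare loss = ½ × 61.7725 × 75.3625 = $2327.67 thousand.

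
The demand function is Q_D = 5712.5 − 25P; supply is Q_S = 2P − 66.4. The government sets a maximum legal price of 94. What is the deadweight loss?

In inverse form: demand P = 228.5 − 0.04Q, supply P = 33.2 + 0.5Q.
Competitive equilibrium: 228.5 − 0.04Q = 33.2 + 0.5Q → Q* = 361.6667, P* = 214.0333.
At the ceiling P = 94, quantity supplied = (94 − 33.2)/0.5 = 121.6.
Willingness to pay at Q' = 121.6: 228.5 − 0.04·121.6 = 223.636.
ΔQ = 361.6667 − 121.6 = 240.0667; wedge = 223.636 − 94 = 129.636.
The triangle = ½ × 240.0667 × 129.636 = 15560.64.

15560.64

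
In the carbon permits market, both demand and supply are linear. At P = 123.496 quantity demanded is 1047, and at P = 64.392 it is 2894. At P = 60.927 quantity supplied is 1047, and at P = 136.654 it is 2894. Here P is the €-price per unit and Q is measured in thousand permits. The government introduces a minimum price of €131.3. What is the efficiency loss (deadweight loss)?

€44244.10 thousand

Demand slope = (64.392 − 123.496)/(2894 − 1047) = −0.032, so P = 157 − 0.032Q.
Supply slope = (136.654 − 60.927)/(2894 − 1047) = 0.041, so P = 18 + 0.041Q.
Competitive equilibrium: 157 − 0.032Q = 18 + 0.041Q → Q* = 1904.10959, P* = 96.06849.
At the floor P = 131.3, quantity demanded = (157 − 131.3)/0.032 = 803.125.
Sellers' marginal cost at Q' = 803.125: 18 + 0.041·803.125 = 50.92813.
ΔQ = 1904.10959 − 803.125 = 1100.98459; wedge = 131.3 − 50.92813 = 80.37187.
The triangle = ½ × 1100.98459 × 80.37187 = €44244.10 thousand.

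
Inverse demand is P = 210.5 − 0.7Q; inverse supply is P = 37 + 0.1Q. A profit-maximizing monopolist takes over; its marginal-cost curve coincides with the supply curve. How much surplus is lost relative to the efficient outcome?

4097.25

Competitive equilibrium: 210.5 − 0.7Q = 37 + 0.1Q → Q* = 216.875, P* = 58.6875.
Marginal revenue: MR = 210.5 − 1.4Q. Set MR = MC: 210.5 − 1.4Q = 37 + 0.1Q → Q_m = 115.6667.
Price P_m = 210.5 − 0.7·115.6667 = 129.5333; MC(Q_m) = 37 + 0.1·115.6667 = 48.5667.
Competitive Q* = 216.875, so ΔQ = 101.2083; wedge = 129.5333 − 48.5667 = 80.9666.
DWL = ½ × 101.2083 × 80.9666 = 4097.25.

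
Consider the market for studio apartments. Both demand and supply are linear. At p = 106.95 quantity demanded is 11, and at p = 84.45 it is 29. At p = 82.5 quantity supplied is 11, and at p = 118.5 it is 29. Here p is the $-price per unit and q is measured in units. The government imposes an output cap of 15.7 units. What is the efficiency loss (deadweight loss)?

$12.95

Demand slope = (84.45 − 106.95)/(29 − 11) = −1.25, so p = 120.7 − 1.25q.
Supply slope = (118.5 − 82.5)/(29 − 11) = 2, so p = 60.5 + 2q.
Competitive equilibrium: 120.7 − 1.25q = 60.5 + 2q → q* = 18.5231, p* = 97.5462.
At q = 15.7: demand price = 120.7 − 1.25·15.7 = 101.075; supply price = 60.5 + 2·15.7 = 91.9.
Δq = 18.5231 − 15.7 = 2.8231; wedge = 101.075 − 91.9 = 9.175.
Deadweight loss = ½ × 2.8231 × 9.175 = $12.95.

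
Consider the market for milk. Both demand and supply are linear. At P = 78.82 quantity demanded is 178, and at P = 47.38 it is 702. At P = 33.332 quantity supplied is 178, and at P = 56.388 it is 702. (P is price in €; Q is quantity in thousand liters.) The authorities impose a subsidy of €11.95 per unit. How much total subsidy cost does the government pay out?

Demand slope = (47.38 − 78.82)/(702 − 178) = −0.06, so P = 89.5 − 0.06Q.
Supply slope = (56.388 − 33.332)/(702 − 178) = 0.044, so P = 25.5 + 0.044Q.
Competitive equilibrium: 89.5 − 0.06Q = 25.5 + 0.044Q → Q* = 615.3846, P* = 52.5769.
The subsidy lowers effective supply by 11.95: P = 13.55 + 0.044Q.
New quantity: 89.5 − 0.06Q = 13.55 + 0.044Q → Q' = 730.2885.
Total subsidy cost = 11.95 × 730.2885 = €8726.95 thousand.

€8726.95 thousand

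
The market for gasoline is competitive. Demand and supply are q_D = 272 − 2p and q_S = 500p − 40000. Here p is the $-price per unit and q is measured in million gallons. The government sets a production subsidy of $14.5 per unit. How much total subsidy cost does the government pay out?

In inverse form: demand p = 136 − 0.5q, supply p = 80 + 0.002q.
Competitive equilibrium: 136 − 0.5q = 80 + 0.002q → q* = 111.5538, p* = 80.2231.
The subsidy lowers effective supply by 14.5: p = 65.5 + 0.002q.
New quantity: 136 − 0.5q = 65.5 + 0.002q → q' = 140.4382.
Total subsidy cost = 14.5 × 140.4382 = $2036.35 million.

$2036.35 million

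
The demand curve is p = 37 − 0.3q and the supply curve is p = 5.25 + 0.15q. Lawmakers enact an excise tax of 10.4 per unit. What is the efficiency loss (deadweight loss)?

120.18

Competitive equilibrium: 37 − 0.3q = 5.25 + 0.15q → q* = 70.5556, p* = 15.8333.
With the tax, the buyer price exceeds the seller price by 10.4: (37 − 0.3q) − (5.25 + 0.15q) = 10.4 → q' = 47.4444.
Δq = 70.5556 − 47.4444 = 23.1112; the wedge equals the tax, 10.4.
Welfare loss = ½ × 23.1112 × 10.4 = 120.18.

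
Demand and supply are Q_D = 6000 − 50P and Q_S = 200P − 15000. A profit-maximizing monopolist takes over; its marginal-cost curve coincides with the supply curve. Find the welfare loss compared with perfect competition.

In inverse form: demand P = 120 − 0.02Q, supply P = 75 + 0.005Q.
Competitive equilibrium: 120 − 0.02Q = 75 + 0.005Q → Q* = 1800, P* = 84.
Marginal revenue: MR = 120 − 0.04Q. Set MR = MC: 120 − 0.04Q = 75 + 0.005Q → Q_m = 1000.
Price P_m = 120 − 0.02·1000 = 100; MC(Q_m) = 75 + 0.005·1000 = 80.
Competitive Q* = 1800, so ΔQ = 800; wedge = 100 − 80 = 20.
Deadweight loss = ½ × 800 × 20 = 8000.

8000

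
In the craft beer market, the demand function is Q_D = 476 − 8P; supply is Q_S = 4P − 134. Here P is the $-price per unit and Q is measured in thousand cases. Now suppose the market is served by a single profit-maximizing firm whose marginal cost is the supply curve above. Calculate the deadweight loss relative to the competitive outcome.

$56.33 thousand

In inverse form: demand P = 59.5 − 0.125Q, supply P = 33.5 + 0.25Q.
Competitive equilibrium: 59.5 − 0.125Q = 33.5 + 0.25Q → Q* = 69.3333, P* = 50.8333.
Marginal revenue: MR = 59.5 − 0.25Q. Set MR = MC: 59.5 − 0.25Q = 33.5 + 0.25Q → Q_m = 52.
Price P_m = 59.5 − 0.125·52 = 53; MC(Q_m) = 33.5 + 0.25·52 = 46.5.
Competitive Q* = 69.3333, so ΔQ = 17.3333; wedge = 53 − 46.5 = 6.5.
Welfare loss = ½ × 17.3333 × 6.5 = $56.33 thousand.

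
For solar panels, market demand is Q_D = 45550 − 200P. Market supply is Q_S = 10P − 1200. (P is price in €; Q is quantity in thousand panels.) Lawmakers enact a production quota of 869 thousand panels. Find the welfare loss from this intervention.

In inverse form: demand P = 227.75 − 0.005Q, supply P = 120 + 0.1Q.
Competitive equilibrium: 227.75 − 0.005Q = 120 + 0.1Q → Q* = 1026.1905, P* = 222.619.
At Q = 869: demand price = 227.75 − 0.005·869 = 223.405; supply price = 120 + 0.1·869 = 206.9.
ΔQ = 1026.1905 − 869 = 157.1905; wedge = 223.405 − 206.9 = 16.505.
DWL = ½ × 157.1905 × 16.505 = €1297.21 thousand.

€1297.21 thousand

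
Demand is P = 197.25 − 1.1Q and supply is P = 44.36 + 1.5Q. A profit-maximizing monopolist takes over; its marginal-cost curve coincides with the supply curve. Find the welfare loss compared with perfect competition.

Competitive equilibrium: 197.25 − 1.1Q = 44.36 + 1.5Q → Q* = 58.8038, P* = 132.5658.
Marginal revenue: MR = 197.25 − 2.2Q. Set MR = MC: 197.25 − 2.2Q = 44.36 + 1.5Q → Q_m = 41.3216.
Price P_m = 197.25 − 1.1·41.3216 = 151.7962; MC(Q_m) = 44.36 + 1.5·41.3216 = 106.3424.
Competitive Q* = 58.8038, so ΔQ = 17.4822; wedge = 151.7962 − 106.3424 = 45.4538.
The triangle = ½ × 17.4822 × 45.4538 = 397.32.

397.32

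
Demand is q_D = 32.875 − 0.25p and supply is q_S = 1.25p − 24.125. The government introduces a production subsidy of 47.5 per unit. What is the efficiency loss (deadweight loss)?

235.03

In inverse form: demand p = 131.5 − 4q, supply p = 19.3 + 0.8q.
Competitive equilibrium: 131.5 − 4q = 19.3 + 0.8q → q* = 23.375, p* = 38.
The subsidy lowers effective supply by 47.5: p = 0.8q − 28.2.
New quantity: 131.5 − 4q = 0.8q − 28.2 → q' = 33.2708.
Overproduction Δq = 33.2708 − 23.375 = 9.8958; wedge = subsidy = 47.5.
Deadweight loss = ½ × 9.8958 × 47.5 = 235.03.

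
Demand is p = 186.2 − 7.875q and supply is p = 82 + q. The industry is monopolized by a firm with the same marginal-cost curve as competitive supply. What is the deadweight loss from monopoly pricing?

135.21

Competitive equilibrium: 186.2 − 7.875q = 82 + q → q* = 11.7408, p* = 93.7408.
Marginal revenue: MR = 186.2 − 15.75q. Set MR = MC: 186.2 − 15.75q = 82 + q → q_m = 6.2209.
Price p_m = 186.2 − 7.875·6.2209 = 137.2104; MC(q_m) = 82 + 1·6.2209 = 88.2209.
Competitive q* = 11.7408, so Δq = 5.5199; wedge = 137.2104 − 88.2209 = 48.9895.
Welfare loss = ½ × 5.5199 × 48.9895 = 135.21.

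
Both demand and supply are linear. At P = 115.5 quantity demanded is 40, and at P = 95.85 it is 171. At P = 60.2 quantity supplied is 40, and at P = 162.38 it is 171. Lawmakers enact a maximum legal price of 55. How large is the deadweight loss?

Demand slope = (95.85 − 115.5)/(171 − 40) = −0.15, so P = 121.5 − 0.15Q.
Supply slope = (162.38 − 60.2)/(171 − 40) = 0.78, so P = 29 + 0.78Q.
Competitive equilibrium: 121.5 − 0.15Q = 29 + 0.78Q → Q* = 99.4624, P* = 106.5806.
At the ceiling P = 55, quantity supplied = (55 − 29)/0.78 = 33.3333.
Willingness to pay at Q' = 33.3333: 121.5 − 0.15·33.3333 = 116.5.
ΔQ = 99.4624 − 33.3333 = 66.1291; wedge = 116.5 − 55 = 61.5.
Deadweight loss = ½ × 66.1291 × 61.5 = 2033.47.

2033.47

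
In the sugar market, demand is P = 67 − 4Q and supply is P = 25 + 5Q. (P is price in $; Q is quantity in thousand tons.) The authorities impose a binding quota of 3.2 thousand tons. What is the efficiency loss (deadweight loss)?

$9.68 thousand

Competitive equilibrium: 67 − 4Q = 25 + 5Q → Q* = 4.6667, P* = 48.3333.
At Q = 3.2: demand price = 67 − 4·3.2 = 54.2; supply price = 25 + 5·3.2 = 41.
ΔQ = 4.6667 − 3.2 = 1.4667; wedge = 54.2 − 41 = 13.2.
Welfare loss = ½ × 1.4667 × 13.2 = $9.68 thousand.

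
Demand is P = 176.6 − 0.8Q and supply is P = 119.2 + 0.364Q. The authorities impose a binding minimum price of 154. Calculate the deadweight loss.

258.20

Competitive equilibrium: 176.6 − 0.8Q = 119.2 + 0.364Q → Q* = 49.3127, P* = 137.1498.
At the floor P = 154, quantity demanded = (176.6 − 154)/0.8 = 28.25.
Sellers' marginal cost at Q' = 28.25: 119.2 + 0.364·28.25 = 129.483.
ΔQ = 49.3127 − 28.25 = 21.0627; wedge = 154 − 129.483 = 24.517.
Deadweight loss = ½ × 21.0627 × 24.517 = 258.20.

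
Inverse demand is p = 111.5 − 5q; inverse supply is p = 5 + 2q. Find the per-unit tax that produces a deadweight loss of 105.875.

Competitive equilibrium: 111.5 − 5q = 5 + 2q → q* = 15.2143, p* = 35.4286.
A tax t gives Δq = t/7 and wedge t, so DWL = t²/14.
t²/14 = 105.875 → t² = 1482.25 → t = 38.5.

38.5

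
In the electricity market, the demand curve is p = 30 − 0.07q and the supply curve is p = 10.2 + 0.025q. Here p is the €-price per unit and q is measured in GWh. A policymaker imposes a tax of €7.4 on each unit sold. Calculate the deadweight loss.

Competitive equilibrium: 30 − 0.07q = 10.2 + 0.025q → q* = 208.4211, p* = 15.4105.
With the tax, the buyer price exceeds the seller price by 7.4: (30 − 0.07q) − (10.2 + 0.025q) = 7.4 → q' = 130.5263.
Δq = 208.4211 − 130.5263 = 77.8948; the wedge equals the tax, 7.4.
The triangle = ½ × 77.8948 × 7.4 = €288.21.

€288.21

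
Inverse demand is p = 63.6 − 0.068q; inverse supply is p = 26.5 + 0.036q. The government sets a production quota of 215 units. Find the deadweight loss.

Competitive equilibrium: 63.6 − 0.068q = 26.5 + 0.036q → q* = 356.7308, p* = 39.3423.
At q = 215: demand price = 63.6 − 0.068·215 = 48.98; supply price = 26.5 + 0.036·215 = 34.24.
Δq = 356.7308 − 215 = 141.7308; wedge = 48.98 − 34.24 = 14.74.
Deadweight loss = ½ × 141.7308 × 14.74 = 1044.56.

1044.56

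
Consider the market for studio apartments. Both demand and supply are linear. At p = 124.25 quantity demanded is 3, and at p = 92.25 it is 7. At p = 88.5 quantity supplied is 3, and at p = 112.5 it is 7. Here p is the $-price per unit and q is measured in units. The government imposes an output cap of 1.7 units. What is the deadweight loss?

$103.95

Demand slope = (92.25 − 124.25)/(7 − 3) = −8, so p = 148.25 − 8q.
Supply slope = (112.5 − 88.5)/(7 − 3) = 6, so p = 70.5 + 6q.
Competitive equilibrium: 148.25 − 8q = 70.5 + 6q → q* = 5.5536, p* = 103.8214.
At q = 1.7: demand price = 148.25 − 8·1.7 = 134.65; supply price = 70.5 + 6·1.7 = 80.7.
Δq = 5.5536 − 1.7 = 3.8536; wedge = 134.65 − 80.7 = 53.95.
Deadweight loss = ½ × 3.8536 × 53.95 = $103.95.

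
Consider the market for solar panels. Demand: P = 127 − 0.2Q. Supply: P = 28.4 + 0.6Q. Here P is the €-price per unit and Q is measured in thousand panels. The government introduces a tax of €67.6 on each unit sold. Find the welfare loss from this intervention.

Competitive equilibrium: 127 − 0.2Q = 28.4 + 0.6Q → Q* = 123.25, P* = 102.35.
With the tax, the buyer price exceeds the seller price by 67.6: (127 − 0.2Q) − (28.4 + 0.6Q) = 67.6 → Q' = 38.75.
ΔQ = 123.25 − 38.75 = 84.5; the wedge equals the tax, 67.6.
Deadweight loss = ½ × 84.5 × 67.6 = €2856.10 thousand.

€2856.10 thousand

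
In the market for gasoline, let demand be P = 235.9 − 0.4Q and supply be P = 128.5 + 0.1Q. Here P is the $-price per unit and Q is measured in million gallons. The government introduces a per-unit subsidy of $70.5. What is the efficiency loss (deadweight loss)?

$4970.25 million

Competitive equilibrium: 235.9 − 0.4Q = 128.5 + 0.1Q → Q* = 214.8, P* = 149.98.
The subsidy lowers effective supply by 70.5: P = 58 + 0.1Q.
New quantity: 235.9 − 0.4Q = 58 + 0.1Q → Q' = 355.8.
Overproduction ΔQ = 355.8 − 214.8 = 141; wedge = subsidy = 70.5.
Welfare loss = ½ × 141 × 70.5 = $4970.25 million.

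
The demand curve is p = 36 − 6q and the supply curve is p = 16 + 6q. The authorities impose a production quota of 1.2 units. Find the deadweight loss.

1.31

Competitive equilibrium: 36 − 6q = 16 + 6q → q* = 1.6667, p* = 26.
At q = 1.2: demand price = 36 − 6·1.2 = 28.8; supply price = 16 + 6·1.2 = 23.2.
Δq = 1.6667 − 1.2 = 0.4667; wedge = 28.8 − 23.2 = 5.6.
Welfare loss = ½ × 0.4667 × 5.6 = 1.31.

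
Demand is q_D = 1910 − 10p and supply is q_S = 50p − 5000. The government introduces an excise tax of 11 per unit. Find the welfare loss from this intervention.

In inverse form: demand p = 191 − 0.1q, supply p = 100 + 0.02q.
Competitive equilibrium: 191 − 0.1q = 100 + 0.02q → q* = 758.3333, p* = 115.1667.
With the tax, the buyer price exceeds the seller price by 11: (191 − 0.1q) − (100 + 0.02q) = 11 → q' = 666.6667.
Δq = 758.3333 − 666.6667 = 91.6666; the wedge equals the tax, 11.
DWL = ½ × 91.6666 × 11 = 504.17.

504.17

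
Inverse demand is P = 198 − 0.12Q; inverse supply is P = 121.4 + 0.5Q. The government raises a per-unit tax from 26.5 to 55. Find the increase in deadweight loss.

1873.19

Competitive equilibrium: 198 − 0.12Q = 121.4 + 0.5Q → Q* = 123.5484, P* = 183.1742.
For a per-unit tax t: ΔQ = t/0.62, so DWL = ½·t·(t/0.62) = t²/1.24.
At t = 26.5: DWL = 566.331. At t = 55: DWL = 2439.516.
Increase = 2439.516 − 566.331 = 1873.19.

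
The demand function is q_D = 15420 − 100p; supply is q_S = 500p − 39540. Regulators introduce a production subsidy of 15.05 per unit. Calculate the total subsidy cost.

113088.21

In inverse form: demand p = 154.2 − 0.01q, supply p = 79.08 + 0.002q.
Competitive equilibrium: 154.2 − 0.01q = 79.08 + 0.002q → q* = 6260, p* = 91.6.
The subsidy lowers effective supply by 15.05: p = 64.03 + 0.002q.
New quantity: 154.2 − 0.01q = 64.03 + 0.002q → q' = 7514.1667.
Total subsidy cost = 15.05 × 7514.1667 = 113088.21.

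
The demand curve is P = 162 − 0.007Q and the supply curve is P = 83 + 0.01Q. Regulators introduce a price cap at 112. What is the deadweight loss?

25943.82

Competitive equilibrium: 162 − 0.007Q = 83 + 0.01Q → Q* = 4647.0588, P* = 129.4706.
At the ceiling P = 112, quantity supplied = (112 − 83)/0.01 = 2900.
Willingness to pay at Q' = 2900: 162 − 0.007·2900 = 141.7.
ΔQ = 4647.0588 − 2900 = 1747.0588; wedge = 141.7 − 112 = 29.7.
Deadweight loss = ½ × 1747.0588 × 29.7 = 25943.82.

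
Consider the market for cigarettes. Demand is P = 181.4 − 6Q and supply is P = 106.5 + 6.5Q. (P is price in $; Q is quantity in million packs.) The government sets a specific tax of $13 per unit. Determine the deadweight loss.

Competitive equilibrium: 181.4 − 6Q = 106.5 + 6.5Q → Q* = 5.992, P* = 145.448.
With the tax, the buyer price exceeds the seller price by 13: (181.4 − 6Q) − (106.5 + 6.5Q) = 13 → Q' = 4.952.
ΔQ = 5.992 − 4.952 = 1.04; the wedge equals the tax, 13.
The triangle = ½ × 1.04 × 13 = $6.76 million.

$6.76 million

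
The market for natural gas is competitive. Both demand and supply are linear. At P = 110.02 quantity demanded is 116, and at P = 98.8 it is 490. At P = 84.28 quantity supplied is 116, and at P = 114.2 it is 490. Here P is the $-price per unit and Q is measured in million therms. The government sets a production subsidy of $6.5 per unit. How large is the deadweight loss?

$192.05 million

Demand slope = (98.8 − 110.02)/(490 − 116) = −0.03, so P = 113.5 − 0.03Q.
Supply slope = (114.2 − 84.28)/(490 − 116) = 0.08, so P = 75 + 0.08Q.
Competitive equilibrium: 113.5 − 0.03Q = 75 + 0.08Q → Q* = 350, P* = 103.
The subsidy lowers effective supply by 6.5: P = 68.5 + 0.08Q.
New quantity: 113.5 − 0.03Q = 68.5 + 0.08Q → Q' = 409.0909.
Overproduction ΔQ = 409.0909 − 350 = 59.0909; wedge = subsidy = 6.5.
DWL = ½ × 59.0909 × 6.5 = $192.05 million.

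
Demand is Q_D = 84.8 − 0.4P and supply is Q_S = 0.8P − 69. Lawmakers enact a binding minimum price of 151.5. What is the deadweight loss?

In inverse form: demand P = 212 − 2.5Q, supply P = 86.25 + 1.25Q.
Competitive equilibrium: 212 − 2.5Q = 86.25 + 1.25Q → Q* = 33.5333, P* = 128.1667.
At the floor P = 151.5, quantity demanded = (212 − 151.5)/2.5 = 24.2.
Sellers' marginal cost at Q' = 24.2: 86.25 + 1.25·24.2 = 116.5.
ΔQ = 33.5333 − 24.2 = 9.3333; wedge = 151.5 − 116.5 = 35.
The triangle = ½ × 9.3333 × 35 = 163.33.

163.33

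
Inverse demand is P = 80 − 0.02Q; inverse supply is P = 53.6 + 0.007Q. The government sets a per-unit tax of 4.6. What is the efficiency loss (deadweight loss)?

391.85

Competitive equilibrium: 80 − 0.02Q = 53.6 + 0.007Q → Q* = 977.7778, P* = 60.4444.
With the tax, the buyer price exceeds the seller price by 4.6: (80 − 0.02Q) − (53.6 + 0.007Q) = 4.6 → Q' = 807.4074.
ΔQ = 977.7778 − 807.4074 = 170.3704; the wedge equals the tax, 4.6.
Welfare loss = ½ × 170.3704 × 4.6 = 391.85.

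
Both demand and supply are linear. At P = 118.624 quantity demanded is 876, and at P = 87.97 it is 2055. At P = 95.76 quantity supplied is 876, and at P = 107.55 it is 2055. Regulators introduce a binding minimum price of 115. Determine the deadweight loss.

4423.41

Demand slope = (87.97 − 118.624)/(2055 − 876) = −0.026, so P = 141.4 − 0.026Q.
Supply slope = (107.55 − 95.76)/(2055 − 876) = 0.01, so P = 87 + 0.01Q.
Competitive equilibrium: 141.4 − 0.026Q = 87 + 0.01Q → Q* = 1511.111111, P* = 102.111111.
At the floor P = 115, quantity demanded = (141.4 − 115)/0.026 = 1015.384615.
Sellers' marginal cost at Q' = 1015.384615: 87 + 0.01·1015.384615 = 97.153846.
ΔQ = 1511.111111 − 1015.384615 = 495.726496; wedge = 115 − 97.153846 = 17.846154.
The triangle = ½ × 495.726496 × 17.846154 = 4423.41.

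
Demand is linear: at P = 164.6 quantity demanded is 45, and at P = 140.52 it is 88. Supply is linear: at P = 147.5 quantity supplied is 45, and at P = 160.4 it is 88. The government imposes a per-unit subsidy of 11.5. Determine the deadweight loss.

Demand slope = (140.52 − 164.6)/(88 − 45) = −0.56, so P = 189.8 − 0.56Q.
Supply slope = (160.4 − 147.5)/(88 − 45) = 0.3, so P = 134 + 0.3Q.
Competitive equilibrium: 189.8 − 0.56Q = 134 + 0.3Q → Q* = 64.8837, P* = 153.4651.
The subsidy lowers effective supply by 11.5: P = 122.5 + 0.3Q.
New quantity: 189.8 − 0.56Q = 122.5 + 0.3Q → Q' = 78.2558.
Overproduction ΔQ = 78.2558 − 64.8837 = 13.3721; wedge = subsidy = 11.5.
DWL = ½ × 13.3721 × 11.5 = 76.89.

76.89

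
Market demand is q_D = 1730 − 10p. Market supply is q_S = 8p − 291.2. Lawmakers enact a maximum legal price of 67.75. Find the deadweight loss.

14282.73

In inverse form: demand p = 173 − 0.1q, supply p = 36.4 + 0.125q.
Competitive equilibrium: 173 − 0.1q = 36.4 + 0.125q → q* = 607.1111, p* = 112.2889.
At the ceiling p = 67.75, quantity supplied = (67.75 − 36.4)/0.125 = 250.8.
Willingness to pay at q' = 250.8: 173 − 0.1·250.8 = 147.92.
Δq = 607.1111 − 250.8 = 356.3111; wedge = 147.92 − 67.75 = 80.17.
Welfare loss = ½ × 356.3111 × 80.17 = 14282.73.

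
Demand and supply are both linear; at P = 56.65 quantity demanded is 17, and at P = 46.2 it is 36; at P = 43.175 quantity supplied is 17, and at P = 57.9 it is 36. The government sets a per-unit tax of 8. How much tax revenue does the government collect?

Demand slope = (46.2 − 56.65)/(36 − 17) = −0.55, so P = 66 − 0.55Q.
Supply slope = (57.9 − 43.175)/(36 − 17) = 0.775, so P = 30 + 0.775Q.
Competitive equilibrium: 66 − 0.55Q = 30 + 0.775Q → Q* = 27.1698, P* = 51.0566.
With the tax, the buyer price exceeds the seller price by 8: (66 − 0.55Q) − (30 + 0.775Q) = 8 → Q' = 21.1321.
Tax revenue = 8 × 21.1321 = 169.06.

169.06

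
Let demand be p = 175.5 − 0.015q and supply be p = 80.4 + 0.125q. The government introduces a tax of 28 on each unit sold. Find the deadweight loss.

Competitive equilibrium: 175.5 − 0.015q = 80.4 + 0.125q → q* = 679.2857, p* = 165.3107.
With the tax, the buyer price exceeds the seller price by 28: (175.5 − 0.015q) − (80.4 + 0.125q) = 28 → q' = 479.2857.
Δq = 679.2857 − 479.2857 = 200; the wedge equals the tax, 28.
Welfare loss = ½ × 200 × 28 = 2800.

2800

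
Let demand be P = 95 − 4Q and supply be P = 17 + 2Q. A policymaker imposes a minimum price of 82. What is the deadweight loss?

Competitive equilibrium: 95 − 4Q = 17 + 2Q → Q* = 13, P* = 43.
At the floor P = 82, quantity demanded = (95 − 82)/4 = 3.25.
Sellers' marginal cost at Q' = 3.25: 17 + 2·3.25 = 23.5.
ΔQ = 13 − 3.25 = 9.75; wedge = 82 − 23.5 = 58.5.
Deadweight loss = ½ × 9.75 × 58.5 = 285.19.

285.19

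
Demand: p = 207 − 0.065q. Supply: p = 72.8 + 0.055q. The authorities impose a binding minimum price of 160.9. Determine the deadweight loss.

10041.89

Competitive equilibrium: 207 − 0.065q = 72.8 + 0.055q → q* = 1118.3333, p* = 134.3083.
At the floor p = 160.9, quantity demanded = (207 − 160.9)/0.065 = 709.2308.
Sellers' marginal cost at q' = 709.2308: 72.8 + 0.055·709.2308 = 111.8077.
Δq = 1118.3333 − 709.2308 = 409.1025; wedge = 160.9 − 111.8077 = 49.0923.
Deadweight loss = ½ × 409.1025 × 49.0923 = 10041.89.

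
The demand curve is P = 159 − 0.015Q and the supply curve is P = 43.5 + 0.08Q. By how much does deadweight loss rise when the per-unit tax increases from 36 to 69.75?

Competitive equilibrium: 159 − 0.015Q = 43.5 + 0.08Q → Q* = 1215.7895, P* = 140.7632.
For a per-unit tax t: ΔQ = t/0.095, so DWL = ½·t·(t/0.095) = t²/0.19.
At t = 36: DWL = 6821.053. At t = 69.75: DWL = 25605.592.
Increase = 25605.592 − 6821.053 = 18784.54.

18784.54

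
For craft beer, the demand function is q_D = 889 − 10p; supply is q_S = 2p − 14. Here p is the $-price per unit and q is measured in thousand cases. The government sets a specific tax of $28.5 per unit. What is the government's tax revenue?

In inverse form: demand p = 88.9 − 0.1q, supply p = 7 + 0.5q.
Competitive equilibrium: 88.9 − 0.1q = 7 + 0.5q → q* = 136.5, p* = 75.25.
With the tax, the buyer price exceeds the seller price by 28.5: (88.9 − 0.1q) − (7 + 0.5q) = 28.5 → q' = 89.
Tax revenue = 28.5 × 89 = $2536.50 thousand.

$2536.50 thousand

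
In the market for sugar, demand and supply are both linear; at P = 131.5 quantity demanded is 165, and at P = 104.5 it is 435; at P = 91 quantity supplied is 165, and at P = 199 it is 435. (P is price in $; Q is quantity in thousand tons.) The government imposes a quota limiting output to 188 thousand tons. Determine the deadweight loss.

$841 thousand

Demand slope = (104.5 − 131.5)/(435 − 165) = −0.1, so P = 148 − 0.1Q.
Supply slope = (199 − 91)/(435 − 165) = 0.4, so P = 25 + 0.4Q.
Competitive equilibrium: 148 − 0.1Q = 25 + 0.4Q → Q* = 246, P* = 123.4.
At Q = 188: demand price = 148 − 0.1·188 = 129.2; supply price = 25 + 0.4·188 = 100.2.
ΔQ = 246 − 188 = 58; wedge = 129.2 − 100.2 = 29.
Deadweight loss = ½ × 58 × 29 = $841 thousand.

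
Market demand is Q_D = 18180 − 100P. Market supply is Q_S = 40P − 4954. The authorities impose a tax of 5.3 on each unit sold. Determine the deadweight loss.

In inverse form: demand P = 181.8 − 0.01Q, supply P = 123.85 + 0.025Q.
Competitive equilibrium: 181.8 − 0.01Q = 123.85 + 0.025Q → Q* = 1655.7143, P* = 165.2429.
With the tax, the buyer price exceeds the seller price by 5.3: (181.8 − 0.01Q) − (123.85 + 0.025Q) = 5.3 → Q' = 1504.2857.
ΔQ = 1655.7143 − 1504.2857 = 151.4286; the wedge equals the tax, 5.3.
DWL = ½ × 151.4286 × 5.3 = 401.29.

401.29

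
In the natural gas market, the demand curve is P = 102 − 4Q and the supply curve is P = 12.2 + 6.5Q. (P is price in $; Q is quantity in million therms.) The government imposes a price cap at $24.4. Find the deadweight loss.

Competitive equilibrium: 102 − 4Q = 12.2 + 6.5Q → Q* = 8.5524, P* = 67.7905.
At the ceiling P = 24.4, quantity supplied = (24.4 − 12.2)/6.5 = 1.8769.
Willingness to pay at Q' = 1.8769: 102 − 4·1.8769 = 94.4924.
ΔQ = 8.5524 − 1.8769 = 6.6755; wedge = 94.4924 − 24.4 = 70.0924.
The triangle = ½ × 6.6755 × 70.0924 = $233.95 million.

$233.95 million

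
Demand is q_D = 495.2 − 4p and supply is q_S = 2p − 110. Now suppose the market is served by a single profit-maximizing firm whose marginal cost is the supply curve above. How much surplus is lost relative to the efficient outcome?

197.23

In inverse form: demand p = 123.8 − 0.25q, supply p = 55 + 0.5q.
Competitive equilibrium: 123.8 − 0.25q = 55 + 0.5q → q* = 91.7333, p* = 100.8667.
Marginal revenue: MR = 123.8 − 0.5q. Set MR = MC: 123.8 − 0.5q = 55 + 0.5q → q_m = 68.8.
Price p_m = 123.8 − 0.25·68.8 = 106.6; MC(q_m) = 55 + 0.5·68.8 = 89.4.
Competitive q* = 91.7333, so Δq = 22.9333; wedge = 106.6 − 89.4 = 17.2.
The triangle = ½ × 22.9333 × 17.2 = 197.23.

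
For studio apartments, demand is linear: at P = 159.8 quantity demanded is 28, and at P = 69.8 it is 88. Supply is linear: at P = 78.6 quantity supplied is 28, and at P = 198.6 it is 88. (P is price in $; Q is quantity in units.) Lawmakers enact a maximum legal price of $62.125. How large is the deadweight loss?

$1729.55

Demand slope = (69.8 − 159.8)/(88 − 28) = −1.5, so P = 201.8 − 1.5Q.
Supply slope = (198.6 − 78.6)/(88 − 28) = 2, so P = 22.6 + 2Q.
Competitive equilibrium: 201.8 − 1.5Q = 22.6 + 2Q → Q* = 51.2, P* = 125.
At the ceiling P = 62.125, quantity supplied = (62.125 − 22.6)/2 = 19.7625.
Willingness to pay at Q' = 19.7625: 201.8 − 1.5·19.7625 = 172.1563.
ΔQ = 51.2 − 19.7625 = 31.4375; wedge = 172.1563 − 62.125 = 110.0313.
DWL = ½ × 31.4375 × 110.0313 = $1729.55.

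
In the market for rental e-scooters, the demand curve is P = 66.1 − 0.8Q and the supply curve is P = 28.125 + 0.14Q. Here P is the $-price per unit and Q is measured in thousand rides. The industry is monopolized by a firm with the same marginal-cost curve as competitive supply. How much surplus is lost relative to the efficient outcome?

$162.15 thousand

Competitive equilibrium: 66.1 − 0.8Q = 28.125 + 0.14Q → Q* = 40.3989, P* = 33.7809.
Marginal revenue: MR = 66.1 − 1.6Q. Set MR = MC: 66.1 − 1.6Q = 28.125 + 0.14Q → Q_m = 21.8247.
Price P_m = 66.1 − 0.8·21.8247 = 48.6402; MC(Q_m) = 28.125 + 0.14·21.8247 = 31.1805.
Competitive Q* = 40.3989, so ΔQ = 18.5742; wedge = 48.6402 − 31.1805 = 17.4597.
Deadweight loss = ½ × 18.5742 × 17.4597 = $162.15 thousand.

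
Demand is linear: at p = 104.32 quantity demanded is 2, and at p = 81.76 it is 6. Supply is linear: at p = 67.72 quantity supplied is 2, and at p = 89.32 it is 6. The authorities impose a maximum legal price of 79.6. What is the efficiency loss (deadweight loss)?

6.87

Demand slope = (81.76 − 104.32)/(6 − 2) = −5.64, so p = 115.6 − 5.64q.
Supply slope = (89.32 − 67.72)/(6 − 2) = 5.4, so p = 56.92 + 5.4q.
Competitive equilibrium: 115.6 − 5.64q = 56.92 + 5.4q → q* = 5.3152, p* = 85.6222.
At the ceiling p = 79.6, quantity supplied = (79.6 − 56.92)/5.4 = 4.2.
Willingness to pay at q' = 4.2: 115.6 − 5.64·4.2 = 91.912.
Δq = 5.3152 − 4.2 = 1.1152; wedge = 91.912 − 79.6 = 12.312.
Welfare loss = ½ × 1.1152 × 12.312 = 6.87.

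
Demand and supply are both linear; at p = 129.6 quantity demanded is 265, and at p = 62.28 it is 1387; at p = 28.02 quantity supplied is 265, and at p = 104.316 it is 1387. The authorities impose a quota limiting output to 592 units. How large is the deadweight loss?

13933.42

Demand slope = (62.28 − 129.6)/(1387 − 265) = −0.06, so p = 145.5 − 0.06q.
Supply slope = (104.316 − 28.02)/(1387 − 265) = 0.068, so p = 10 + 0.068q.
Competitive equilibrium: 145.5 − 0.06q = 10 + 0.068q → q* = 1058.5938, p* = 81.9844.
At q = 592: demand price = 145.5 − 0.06·592 = 109.98; supply price = 10 + 0.068·592 = 50.256.
Δq = 1058.5938 − 592 = 466.5938; wedge = 109.98 − 50.256 = 59.724.
Deadweight loss = ½ × 466.5938 × 59.724 = 13933.42.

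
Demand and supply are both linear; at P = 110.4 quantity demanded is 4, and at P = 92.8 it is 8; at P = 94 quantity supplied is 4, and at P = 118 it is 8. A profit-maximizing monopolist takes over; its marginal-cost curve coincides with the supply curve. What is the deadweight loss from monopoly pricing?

Demand slope = (92.8 − 110.4)/(8 − 4) = −4.4, so P = 128 − 4.4Q.
Supply slope = (118 − 94)/(8 − 4) = 6, so P = 70 + 6Q.
Competitive equilibrium: 128 − 4.4Q = 70 + 6Q → Q* = 5.5769, P* = 103.4615.
Marginal revenue: MR = 128 − 8.8Q. Set MR = MC: 128 − 8.8Q = 70 + 6Q → Q_m = 3.9189.
Price P_m = 128 − 4.4·3.9189 = 110.7568; MC(Q_m) = 70 + 6·3.9189 = 93.5134.
Competitive Q* = 5.5769, so ΔQ = 1.658; wedge = 110.7568 − 93.5134 = 17.2434.
Deadweight loss = ½ × 1.658 × 17.2434 = 14.29.

14.29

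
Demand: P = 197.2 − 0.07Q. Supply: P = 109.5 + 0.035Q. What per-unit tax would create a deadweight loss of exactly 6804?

Competitive equilibrium: 197.2 − 0.07Q = 109.5 + 0.035Q → Q* = 835.2381, P* = 138.7333.
A tax t gives ΔQ = t/0.105 and wedge t, so DWL = t²/0.21.
t²/0.21 = 6804 → t² = 1428.84 → t = 37.8.

37.8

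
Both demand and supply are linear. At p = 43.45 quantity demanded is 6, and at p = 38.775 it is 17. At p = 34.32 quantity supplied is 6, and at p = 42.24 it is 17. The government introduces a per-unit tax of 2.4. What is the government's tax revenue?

28.51

Demand slope = (38.775 − 43.45)/(17 − 6) = −0.425, so p = 46 − 0.425q.
Supply slope = (42.24 − 34.32)/(17 − 6) = 0.72, so p = 30 + 0.72q.
Competitive equilibrium: 46 − 0.425q = 30 + 0.72q → q* = 13.9738, p* = 40.0611.
With the tax, the buyer price exceeds the seller price by 2.4: (46 − 0.425q) − (30 + 0.72q) = 2.4 → q' = 11.8777.
Tax revenue = 2.4 × 11.8777 = 28.51.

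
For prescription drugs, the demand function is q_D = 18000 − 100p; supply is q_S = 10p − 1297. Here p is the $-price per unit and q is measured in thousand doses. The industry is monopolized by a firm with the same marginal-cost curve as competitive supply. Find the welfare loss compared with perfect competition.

In inverse form: demand p = 180 − 0.01q, supply p = 129.7 + 0.1q.
Competitive equilibrium: 180 − 0.01q = 129.7 + 0.1q → q* = 457.2727, p* = 175.4273.
Marginal revenue: MR = 180 − 0.02q. Set MR = MC: 180 − 0.02q = 129.7 + 0.1q → q_m = 419.1667.
Price p_m = 180 − 0.01·419.1667 = 175.8083; MC(q_m) = 129.7 + 0.1·419.1667 = 171.6167.
Competitive q* = 457.2727, so Δq = 38.106; wedge = 175.8083 − 171.6167 = 4.1916.
Deadweight loss = ½ × 38.106 × 4.1916 = $79.86 thousand.

$79.86 thousand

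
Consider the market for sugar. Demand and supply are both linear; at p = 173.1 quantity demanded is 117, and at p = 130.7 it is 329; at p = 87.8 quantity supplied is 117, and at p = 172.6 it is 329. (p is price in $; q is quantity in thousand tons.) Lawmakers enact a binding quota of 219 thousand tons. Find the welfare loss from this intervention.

$484.01 thousand

Demand slope = (130.7 − 173.1)/(329 − 117) = −0.2, so p = 196.5 − 0.2q.
Supply slope = (172.6 − 87.8)/(329 − 117) = 0.4, so p = 41 + 0.4q.
Competitive equilibrium: 196.5 − 0.2q = 41 + 0.4q → q* = 259.1667, p* = 144.6667.
At q = 219: demand price = 196.5 − 0.2·219 = 152.7; supply price = 41 + 0.4·219 = 128.6.
Δq = 259.1667 − 219 = 40.1667; wedge = 152.7 − 128.6 = 24.1.
Deadweight loss = ½ × 40.1667 × 24.1 = $484.01 thousand.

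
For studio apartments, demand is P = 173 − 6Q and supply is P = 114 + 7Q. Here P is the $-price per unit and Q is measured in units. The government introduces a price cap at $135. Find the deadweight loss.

Competitive equilibrium: 173 − 6Q = 114 + 7Q → Q* = 4.53846, P* = 145.76923.
At the ceiling P = 135, quantity supplied = (135 − 114)/7 = 3.
Willingness to pay at Q' = 3: 173 − 6·3 = 155.
ΔQ = 4.53846 − 3 = 1.53846; wedge = 155 − 135 = 20.
DWL = ½ × 1.53846 × 20 = $15.38.

$15.38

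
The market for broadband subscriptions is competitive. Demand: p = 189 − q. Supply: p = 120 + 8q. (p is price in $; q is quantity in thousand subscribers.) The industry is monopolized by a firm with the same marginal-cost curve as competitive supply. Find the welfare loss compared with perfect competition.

Competitive equilibrium: 189 − q = 120 + 8q → q* = 7.6667, p* = 181.3333.
Marginal revenue: MR = 189 − 2q. Set MR = MC: 189 − 2q = 120 + 8q → q_m = 6.9.
Price p_m = 189 − 1·6.9 = 182.1; MC(q_m) = 120 + 8·6.9 = 175.2.
Competitive q* = 7.6667, so Δq = 0.7667; wedge = 182.1 − 175.2 = 6.9.
DWL = ½ × 0.7667 × 6.9 = $2.645 thousand.

$2.645 thousand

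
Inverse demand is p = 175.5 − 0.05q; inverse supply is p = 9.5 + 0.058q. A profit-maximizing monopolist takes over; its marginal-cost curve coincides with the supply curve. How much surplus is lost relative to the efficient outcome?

12775.80

Competitive equilibrium: 175.5 − 0.05q = 9.5 + 0.058q → q* = 1537.03704, p* = 98.64815.
Marginal revenue: MR = 175.5 − 0.1q. Set MR = MC: 175.5 − 0.1q = 9.5 + 0.058q → q_m = 1050.63291.
Price p_m = 175.5 − 0.05·1050.63291 = 122.96835; MC(q_m) = 9.5 + 0.058·1050.63291 = 70.43671.
Competitive q* = 1537.03704, so Δq = 486.40413; wedge = 122.96835 − 70.43671 = 52.53164.
DWL = ½ × 486.40413 × 52.53164 = 12775.80.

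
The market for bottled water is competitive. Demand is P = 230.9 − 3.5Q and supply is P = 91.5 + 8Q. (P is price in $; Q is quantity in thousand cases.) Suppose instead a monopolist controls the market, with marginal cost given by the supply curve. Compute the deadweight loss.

Competitive equilibrium: 230.9 − 3.5Q = 91.5 + 8Q → Q* = 12.1217, P* = 188.4739.
Marginal revenue: MR = 230.9 − 7Q. Set MR = MC: 230.9 − 7Q = 91.5 + 8Q → Q_m = 9.2933.
Price P_m = 230.9 − 3.5·9.2933 = 198.3735; MC(Q_m) = 91.5 + 8·9.2933 = 165.8464.
Competitive Q* = 12.1217, so ΔQ = 2.8284; wedge = 198.3735 − 165.8464 = 32.5271.
DWL = ½ × 2.8284 × 32.5271 = $46 thousand.

$46 thousand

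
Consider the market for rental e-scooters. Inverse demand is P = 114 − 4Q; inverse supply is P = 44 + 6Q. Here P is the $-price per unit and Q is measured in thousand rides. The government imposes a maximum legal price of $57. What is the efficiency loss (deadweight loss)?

$116.81 thousand

Competitive equilibrium: 114 − 4Q = 44 + 6Q → Q* = 7, P* = 86.
At the ceiling P = 57, quantity supplied = (57 − 44)/6 = 2.16667.
Willingness to pay at Q' = 2.16667: 114 − 4·2.16667 = 105.33332.
ΔQ = 7 − 2.16667 = 4.83333; wedge = 105.33332 − 57 = 48.33332.
The triangle = ½ × 4.83333 × 48.33332 = $116.81 thousand.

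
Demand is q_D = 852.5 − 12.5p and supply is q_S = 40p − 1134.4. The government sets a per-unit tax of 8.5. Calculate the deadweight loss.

344.05

In inverse form: demand p = 68.2 − 0.08q, supply p = 28.36 + 0.025q.
Competitive equilibrium: 68.2 − 0.08q = 28.36 + 0.025q → q* = 379.4286, p* = 37.8457.
With the tax, the buyer price exceeds the seller price by 8.5: (68.2 − 0.08q) − (28.36 + 0.025q) = 8.5 → q' = 298.4762.
Δq = 379.4286 − 298.4762 = 80.9524; the wedge equals the tax, 8.5.
The triangle = ½ × 80.9524 × 8.5 = 344.05.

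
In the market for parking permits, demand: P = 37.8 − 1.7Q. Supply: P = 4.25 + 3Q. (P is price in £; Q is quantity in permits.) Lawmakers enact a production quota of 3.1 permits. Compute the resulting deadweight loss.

£38.32

Competitive equilibrium: 37.8 − 1.7Q = 4.25 + 3Q → Q* = 7.1383, P* = 25.6649.
At Q = 3.1: demand price = 37.8 − 1.7·3.1 = 32.53; supply price = 4.25 + 3·3.1 = 13.55.
ΔQ = 7.1383 − 3.1 = 4.0383; wedge = 32.53 − 13.55 = 18.98.
DWL = ½ × 4.0383 × 18.98 = £38.32.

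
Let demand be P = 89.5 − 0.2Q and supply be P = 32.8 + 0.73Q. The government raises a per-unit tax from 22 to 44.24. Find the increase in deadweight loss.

792.03

Competitive equilibrium: 89.5 − 0.2Q = 32.8 + 0.73Q → Q* = 60.9677, P* = 77.3065.
For a per-unit tax t: ΔQ = t/0.93, so DWL = ½·t·(t/0.93) = t²/1.86.
At t = 22: DWL = 260.215. At t = 44.24: DWL = 1052.246.
Increase = 1052.246 − 260.215 = 792.03.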